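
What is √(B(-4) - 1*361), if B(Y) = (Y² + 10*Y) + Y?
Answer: I*√389 ≈ 19.723*I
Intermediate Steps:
B(Y) = Y² + 11*Y
√(B(-4) - 1*361) = √(-4*(11 - 4) - 1*361) = √(-4*7 - 361) = √(-28 - 361) = √(-389) = I*√389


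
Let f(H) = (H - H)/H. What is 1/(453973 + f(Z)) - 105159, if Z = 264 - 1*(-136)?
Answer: -47739346706/453973 ≈ -1.0516e+5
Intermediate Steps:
Z = 400 (Z = 264 + 136 = 400)
f(H) = 0 (f(H) = 0/H = 0)
1/(453973 + f(Z)) - 105159 = 1/(453973 + 0) - 105159 = 1/453973 - 105159 = -47739346706/453973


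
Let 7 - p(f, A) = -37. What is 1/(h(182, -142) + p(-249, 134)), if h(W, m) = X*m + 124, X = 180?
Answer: -1/25392 ≈ -3.9382e-5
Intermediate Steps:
p(f, A) = 44 (p(f, A) = 7 - 1*(-37) = 7 + 37 = 44)
h(W, m) = 124 + 180*m (h(W, m) = 180*m + 124 = 124 + 180*m)
1/(h(182, -142) + p(-249, 134)) = 1/((124 + 180*(-142)) + 44) = 1/((124 - 25560) + 44) = 1/(-25436 + 44) = 1/(-25392) = -1/25392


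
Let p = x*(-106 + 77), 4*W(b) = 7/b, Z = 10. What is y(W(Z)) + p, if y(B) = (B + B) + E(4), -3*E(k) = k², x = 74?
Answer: -129059/60 ≈ -2151.0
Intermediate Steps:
E(k) = -k²/3
W(b) = 7/(4*b) (W(b) = (7/b)/4 = 7/(4*b))
y(B) = -16/3 + 2*B (y(B) = (B + B) - ⅓*4² = 2*B - ⅓*16 = 2*B - 16/3 = -16/3 + 2*B)
p = -2146 (p = 74*(-106 + 77) = 74*(-29) = -2146)
y(W(Z)) + p = (-16/3 + 2*((7/4)/10)) - 2146 = (-16/3 + 2*((7/4)*(⅒))) - 2146 = (-16/3 + 2*(7/40)) - 2146 = (-16/3 + 7/20) - 2146 = -299/60 - 2146 = -129059/60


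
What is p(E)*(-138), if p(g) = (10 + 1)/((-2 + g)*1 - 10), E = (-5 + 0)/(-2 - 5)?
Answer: 10626/79 ≈ 134.51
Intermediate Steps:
E = 5/7 (E = -5/(-7) = -5*(-⅐) = 5/7 ≈ 0.71429)
p(g) = 11/(-12 + g) (p(g) = 11/((-2 + g) - 10) = 11/(-12 + g))
p(E)*(-138) = (11/(-12 + 5/7))*(-138) = (11/(-79/7))*(-138) = (11*(-7/79))*(-138) = -77/79*(-138) = 10626/79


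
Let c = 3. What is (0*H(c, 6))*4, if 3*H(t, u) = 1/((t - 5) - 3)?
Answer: 0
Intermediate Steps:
H(t, u) = 1/(3*(-8 + t)) (H(t, u) = 1/(3*((t - 5) - 3)) = 1/(3*((-5 + t) - 3)) = 1/(3*(-8 + t)))
(0*H(c, 6))*4 = (0*(1/(3*(-8 + 3))))*4 = (0*((⅓)/(-5)))*4 = (0*((⅓)*(-⅕)))*4 = (0*(-1/15))*4 = 0*4 = 0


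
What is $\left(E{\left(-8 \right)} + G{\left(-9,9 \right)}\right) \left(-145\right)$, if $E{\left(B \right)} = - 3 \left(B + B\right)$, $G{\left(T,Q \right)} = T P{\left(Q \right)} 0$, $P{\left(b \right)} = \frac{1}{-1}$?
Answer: $-6960$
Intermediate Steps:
$P{\left(b \right)} = -1$
$G{\left(T,Q \right)} = 0$ ($G{\left(T,Q \right)} = T \left(-1\right) 0 = - T 0 = 0$)
$E{\left(B \right)} = - 6 B$ ($E{\left(B \right)} = - 3 \cdot 2 B = - 6 B$)
$\left(E{\left(-8 \right)} + G{\left(-9,9 \right)}\right) \left(-145\right) = \left(\left(-6\right) \left(-8\right) + 0\right) \left(-145\right) = \left(48 + 0\right) \left(-145\right) = 48 \left(-145\right) = -6960$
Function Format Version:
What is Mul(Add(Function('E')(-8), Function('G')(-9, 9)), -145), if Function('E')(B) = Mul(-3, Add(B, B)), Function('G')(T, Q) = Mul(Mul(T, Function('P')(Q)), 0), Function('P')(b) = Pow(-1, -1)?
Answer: -6960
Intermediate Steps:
Function('P')(b) = -1
Function('G')(T, Q) = 0 (Function('G')(T, Q) = Mul(Mul(T, -1), 0) = Mul(Mul(-1, T), 0) = 0)
Function('E')(B) = Mul(-6, B) (Function('E')(B) = Mul(-3, Mul(2, B)) = Mul(-6, B))
Mul(Add(Function('E')(-8), Function('G')(-9, 9)), -145) = Mul(Add(Mul(-6, -8), 0), -145) = Mul(Add(48, 0), -145) = Mul(48, -145) = -6960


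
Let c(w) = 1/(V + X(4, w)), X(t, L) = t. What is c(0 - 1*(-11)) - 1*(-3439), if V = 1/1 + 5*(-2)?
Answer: 17194/5 ≈ 3438.8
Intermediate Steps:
V = -9 (V = 1 - 10 = -9)
c(w) = -⅕ (c(w) = 1/(-9 + 4) = 1/(-5) = -⅕)
c(0 - 1*(-11)) - 1*(-3439) = -⅕ - 1*(-3439) = -⅕ + 3439 = 17194/5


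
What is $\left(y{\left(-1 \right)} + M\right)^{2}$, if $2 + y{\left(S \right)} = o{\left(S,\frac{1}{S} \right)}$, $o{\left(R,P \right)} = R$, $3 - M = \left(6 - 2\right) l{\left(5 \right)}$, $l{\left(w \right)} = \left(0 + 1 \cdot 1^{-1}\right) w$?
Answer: $400$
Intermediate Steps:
$l{\left(w \right)} = w$ ($l{\left(w \right)} = \left(0 + 1 \cdot 1\right) w = \left(0 + 1\right) w = 1 w = w$)
$M = -17$ ($M = 3 - \left(6 - 2\right) 5 = 3 - 4 \cdot 5 = 3 - 20 = -17$)
$y{\left(S \right)} = -2 + S$
$\left(y{\left(-1 \right)} + M\right)^{2} = \left(\left(-2 - 1\right) - 17\right)^{2} = \left(-3 - 17\right)^{2} = \left(-20\right)^{2} = 400$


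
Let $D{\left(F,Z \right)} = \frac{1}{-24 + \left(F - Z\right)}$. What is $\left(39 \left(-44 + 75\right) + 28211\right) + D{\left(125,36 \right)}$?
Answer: $\frac{1912301}{65} \approx 29420.0$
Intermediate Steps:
$D{\left(F,Z \right)} = \frac{1}{-24 + F - Z}$
$\left(39 \left(-44 + 75\right) + 28211\right) + D{\left(125,36 \right)} = \left(39 \left(-44 + 75\right) + 28211\right) + \frac{1}{-24 + 125 - 36} = \left(39 \cdot 31 + 28211\right) + \frac{1}{-24 + 125 - 36} = \left(1209 + 28211\right) + \frac{1}{65} = 29420 + \frac{1}{65} = \frac{1912301}{65}$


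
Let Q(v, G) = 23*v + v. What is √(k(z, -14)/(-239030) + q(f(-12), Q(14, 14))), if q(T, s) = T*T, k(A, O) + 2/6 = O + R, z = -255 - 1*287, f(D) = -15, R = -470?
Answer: √115700107254270/717090 ≈ 15.000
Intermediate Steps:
Q(v, G) = 24*v
z = -542 (z = -255 - 287 = -542)
k(A, O) = -1411/3 + O (k(A, O) = -⅓ + (O - 470) = -⅓ + (-470 + O) = -1411/3 + O)
q(T, s) = T²
√(k(z, -14)/(-239030) + q(f(-12), Q(14, 14))) = √((-1411/3 - 14)/(-239030) + (-15)²) = √(-1453/3*(-1/239030) + 225) = √(1453/717090 + 225) = √(161346703/717090) = √115700107254270/717090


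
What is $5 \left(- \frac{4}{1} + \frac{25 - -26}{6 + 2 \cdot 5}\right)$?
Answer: $- \frac{65}{16} \approx -4.0625$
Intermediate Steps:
$5 \left(- \frac{4}{1} + \frac{25 - -26}{6 + 2 \cdot 5}\right) = 5 \left(\left(-4\right) 1 + \frac{25 + 26}{6 + 10}\right) = 5 \left(-4 + \frac{51}{16}\right) = 5 \left(- \frac{13}{16}\right) = - \frac{65}{16}$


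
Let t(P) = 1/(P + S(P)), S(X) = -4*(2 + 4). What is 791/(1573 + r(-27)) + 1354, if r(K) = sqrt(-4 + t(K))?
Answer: 170926048729/126190984 - 791*I*sqrt(10455)/126190984 ≈ 1354.5 - 0.00064093*I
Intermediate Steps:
S(X) = -24 (S(X) = -4*6 = -24)
t(P) = 1/(-24 + P) (t(P) = 1/(P - 24) = 1/(-24 + P))
r(K) = sqrt(-4 + 1/(-24 + K))
791/(1573 + r(-27)) + 1354 = 791/(1573 + sqrt((97 - 4*(-27))/(-24 - 27))) + 1354 = 791/(1573 + sqrt((97 + 108)/(-51))) + 1354 = 791/(1573 + sqrt(-1/51*205)) + 1354 = 791/(1573 + sqrt(-205/51)) + 1354 = 791/(1573 + I*sqrt(10455)/51) + 1354 = 1354 + 791/(1573 + I*sqrt(10455)/51)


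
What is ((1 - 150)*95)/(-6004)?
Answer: 745/316 ≈ 2.3576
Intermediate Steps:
((1 - 150)*95)/(-6004) = -149*95*(-1/6004) = -14155*(-1/6004) = 745/316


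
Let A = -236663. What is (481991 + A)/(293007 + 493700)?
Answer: 245328/786707 ≈ 0.31184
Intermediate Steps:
(481991 + A)/(293007 + 493700) = (481991 - 236663)/(293007 + 493700) = 245328/786707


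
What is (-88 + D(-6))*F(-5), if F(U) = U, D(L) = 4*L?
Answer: 560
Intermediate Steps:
(-88 + D(-6))*F(-5) = (-88 + 4*(-6))*(-5) = (-88 - 24)*(-5) = -112*(-5) = 560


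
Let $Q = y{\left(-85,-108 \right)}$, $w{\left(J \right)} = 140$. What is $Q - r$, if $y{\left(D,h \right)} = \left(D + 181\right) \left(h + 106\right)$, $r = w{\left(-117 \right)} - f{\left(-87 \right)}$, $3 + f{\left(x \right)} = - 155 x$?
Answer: $13150$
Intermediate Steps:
$f{\left(x \right)} = -3 - 155 x$
$r = -13342$ ($r = 140 - \left(-3 - -13485\right) = 140 - \left(-3 + 13485\right) = 140 - 13482 = -13342$)
$y{\left(D,h \right)} = \left(106 + h\right) \left(181 + D\right)$ ($y{\left(D,h \right)} = \left(181 + D\right) \left(106 + h\right) = \left(106 + h\right) \left(181 + D\right)$)
$Q = -192$ ($Q = 19186 + 106 \left(-85\right) + 181 \left(-108\right) - -9180 = 19186 - 9010 - 19548 + 9180 = -192$)
$Q - r = -192 - -13342 = -192 + 13342 = 13150$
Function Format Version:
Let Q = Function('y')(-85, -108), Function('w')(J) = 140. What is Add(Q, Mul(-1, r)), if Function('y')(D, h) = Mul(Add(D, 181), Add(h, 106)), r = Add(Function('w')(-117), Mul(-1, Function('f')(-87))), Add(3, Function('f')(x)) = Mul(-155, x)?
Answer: 13150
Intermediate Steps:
Function('f')(x) = Add(-3, Mul(-155, x))
r = -13342 (r = Add(140, Mul(-1, Add(-3, Mul(-155, -87)))) = Add(140, Mul(-1, Add(-3, 13485))) = Add(140, Mul(-1, 13482)) = Add(140, -13482) = -13342)
Function('y')(D, h) = Mul(Add(106, h), Add(181, D)) (Function('y')(D, h) = Mul(Add(181, D), Add(106, h)) = Mul(Add(106, h), Add(181, D)))
Q = -192 (Q = Add(19186, Mul(106, -85), Mul(181, -108), Mul(-85, -108)) = Add(19186, -9010, -19548, 9180) = -192)
Add(Q, Mul(-1, r)) = Add(-192, Mul(-1, -13342)) = Add(-192, 13342) = 13150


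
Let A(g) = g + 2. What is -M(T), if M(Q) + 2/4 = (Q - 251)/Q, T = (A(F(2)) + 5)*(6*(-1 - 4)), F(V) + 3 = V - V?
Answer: -311/120 ≈ -2.5917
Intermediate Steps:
F(V) = -3 (F(V) = -3 + (V - V) = -3 + 0 = -3)
A(g) = 2 + g
T = -120 (T = ((2 - 3) + 5)*(6*(-1 - 4)) = (-1 + 5)*(6*(-5)) = 4*(-30) = -120)
M(Q) = -½ + (-251 + Q)/Q (M(Q) = -½ + (Q - 251)/Q = -½ + (-251 + Q)/Q)
-M(T) = -(-502 - 120)/(2*(-120)) = -(-1)*(-622)/(2*120) = -1*311/120 = -311/120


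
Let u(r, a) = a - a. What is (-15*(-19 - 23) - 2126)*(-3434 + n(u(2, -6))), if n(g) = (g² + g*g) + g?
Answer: 5137264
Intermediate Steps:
u(r, a) = 0
n(g) = g + 2*g² (n(g) = (g² + g²) + g = 2*g² + g = g + 2*g²)
(-15*(-19 - 23) - 2126)*(-3434 + n(u(2, -6))) = (-15*(-19 - 23) - 2126)*(-3434 + 0*(1 + 2*0)) = (-15*(-42) - 2126)*(-3434 + 0*(1 + 0)) = (630 - 2126)*(-3434 + 0*1) = -1496*(-3434 + 0) = -1496*(-3434) = 5137264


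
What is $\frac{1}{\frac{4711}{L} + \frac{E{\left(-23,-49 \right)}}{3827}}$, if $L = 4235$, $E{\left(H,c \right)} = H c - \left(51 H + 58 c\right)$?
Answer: $\frac{2315335}{5686481} \approx 0.40716$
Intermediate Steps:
$E{\left(H,c \right)} = - 58 c - 51 H + H c$ ($E{\left(H,c \right)} = H c - \left(51 H + 58 c\right) = - 58 c - 51 H + H c$)
$\frac{1}{\frac{4711}{L} + \frac{E{\left(-23,-49 \right)}}{3827}} = \frac{1}{\frac{4711}{4235} + \frac{\left(-58\right) \left(-49\right) - -1173 - -1127}{3827}} = \frac{1}{4711 \cdot \frac{1}{4235} + \left(2842 + 1173 + 1127\right) \frac{1}{3827}} = \frac{1}{\frac{673}{605} + 5142 \cdot \frac{1}{3827}} = \frac{1}{\frac{673}{605} + \frac{5142}{3827}} = \frac{1}{\frac{5686481}{2315335}} = \frac{2315335}{5686481}$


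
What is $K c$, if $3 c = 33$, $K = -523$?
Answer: $-5753$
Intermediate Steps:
$c = 11$ ($c = \frac{1}{3} \cdot 33 = 11$)
$K c = \left(-523\right) 11 = -5753$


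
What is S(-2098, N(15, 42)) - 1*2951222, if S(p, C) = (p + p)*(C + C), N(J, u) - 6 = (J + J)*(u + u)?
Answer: -24149414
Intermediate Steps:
N(J, u) = 6 + 4*J*u (N(J, u) = 6 + (J + J)*(u + u) = 6 + (2*J)*(2*u) = 6 + 4*J*u)
S(p, C) = 4*C*p (S(p, C) = (2*p)*(2*C) = 4*C*p)
S(-2098, N(15, 42)) - 1*2951222 = 4*(6 + 4*15*42)*(-2098) - 1*2951222 = 4*(6 + 2520)*(-2098) - 2951222 = 4*2526*(-2098) - 2951222 = -21198192 - 2951222 = -24149414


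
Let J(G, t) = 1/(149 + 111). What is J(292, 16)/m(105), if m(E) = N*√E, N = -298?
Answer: -√105/8135400 ≈ -1.2596e-6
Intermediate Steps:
J(G, t) = 1/260
m(E) = -298*√E
J(292, 16)/m(105) = 1/(260*((-298*√105))) = (-√105/31290)/260 = -√105/8135400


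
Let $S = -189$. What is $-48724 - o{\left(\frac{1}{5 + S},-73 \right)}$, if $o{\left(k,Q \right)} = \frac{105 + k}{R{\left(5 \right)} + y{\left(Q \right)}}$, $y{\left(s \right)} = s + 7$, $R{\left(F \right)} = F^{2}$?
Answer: $- \frac{367554537}{7544} \approx -48721.0$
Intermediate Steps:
$y{\left(s \right)} = 7 + s$
$o{\left(k,Q \right)} = \frac{105 + k}{32 + Q}$ ($o{\left(k,Q \right)} = \frac{105 + k}{5^{2} + \left(7 + Q\right)} = \frac{105 + k}{25 + \left(7 + Q\right)} = \frac{105 + k}{32 + Q}$)
$-48724 - o{\left(\frac{1}{5 + S},-73 \right)} = -48724 - \frac{105 + \frac{1}{5 - 189}}{32 - 73} = -48724 - \frac{105 + \frac{1}{-184}}{-41} = -48724 - - \frac{105 - \frac{1}{184}}{41} = -48724 - \left(- \frac{1}{41}\right) \frac{19319}{184} = -48724 - - \frac{19319}{7544} = -48724 + \frac{19319}{7544} = - \frac{367554537}{7544}$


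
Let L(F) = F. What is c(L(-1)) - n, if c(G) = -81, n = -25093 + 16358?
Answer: 8654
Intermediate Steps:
n = -8735
c(L(-1)) - n = -81 - 1*(-8735) = -81 + 8735 = 8654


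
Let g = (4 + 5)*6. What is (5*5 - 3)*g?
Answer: 1188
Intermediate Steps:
g = 54 (g = 9*6 = 54)
(5*5 - 3)*g = (5*5 - 3)*54 = (25 - 3)*54 = 22*54 = 1188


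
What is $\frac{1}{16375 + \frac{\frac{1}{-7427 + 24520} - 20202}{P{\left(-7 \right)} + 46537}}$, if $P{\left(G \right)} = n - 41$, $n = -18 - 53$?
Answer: $\frac{158708505}{2598782706818} \approx 6.107 \cdot 10^{-5}$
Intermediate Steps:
$n = -71$
$P{\left(G \right)} = -112$ ($P{\left(G \right)} = -71 - 41 = -112$)
$\frac{1}{16375 + \frac{\frac{1}{-7427 + 24520} - 20202}{P{\left(-7 \right)} + 46537}} = \frac{1}{16375 + \frac{\frac{1}{-7427 + 24520} - 20202}{-112 + 46537}} = \frac{1}{16375 + \frac{\frac{1}{17093} - 20202}{46425}} = \frac{1}{16375 + \left(\frac{1}{17093} - 20202\right) \frac{1}{46425}} = \frac{1}{16375 - \frac{69062557}{158708505}} = \frac{1}{\frac{2598782706818}{158708505}} = \frac{158708505}{2598782706818}$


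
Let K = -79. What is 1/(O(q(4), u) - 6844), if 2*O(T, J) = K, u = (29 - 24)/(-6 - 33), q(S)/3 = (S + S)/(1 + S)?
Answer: -2/13767 ≈ -0.00014527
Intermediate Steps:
q(S) = 6*S/(1 + S) (q(S) = 3*((S + S)/(1 + S)) = 3*((2*S)/(1 + S)) = 3*(2*S/(1 + S)) = 6*S/(1 + S))
u = -5/39 (u = 5/(-39) = 5*(-1/39) = -5/39 ≈ -0.12821)
O(T, J) = -79/2 (O(T, J) = (1/2)*(-79) = -79/2)
1/(O(q(4), u) - 6844) = 1/(-79/2 - 6844) = 1/(-13767/2) = -2/13767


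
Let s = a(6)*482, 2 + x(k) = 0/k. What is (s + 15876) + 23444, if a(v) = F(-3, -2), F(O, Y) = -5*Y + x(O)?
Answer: 43176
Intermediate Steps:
x(k) = -2 (x(k) = -2 + 0/k = -2 + 0 = -2)
F(O, Y) = -2 - 5*Y (F(O, Y) = -5*Y - 2 = -2 - 5*Y)
a(v) = 8 (a(v) = -2 - 5*(-2) = -2 + 10 = 8)
s = 3856 (s = 8*482 = 3856)
(s + 15876) + 23444 = (3856 + 15876) + 23444 = 19732 + 23444 = 43176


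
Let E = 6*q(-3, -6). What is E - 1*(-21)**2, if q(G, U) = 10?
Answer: -381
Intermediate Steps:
E = 60 (E = 6*10 = 60)
E - 1*(-21)**2 = 60 - 1*(-21)**2 = 60 - 1*441 = 60 - 441 = -381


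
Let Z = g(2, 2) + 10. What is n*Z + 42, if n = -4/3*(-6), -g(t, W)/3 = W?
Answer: 74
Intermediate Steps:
g(t, W) = -3*W
n = 8 (n = -4*1/3*(-6) = -4/3*(-6) = 8)
Z = 4 (Z = -3*2 + 10 = -6 + 10 = 4)
n*Z + 42 = 8*4 + 42 = 32 + 42 = 74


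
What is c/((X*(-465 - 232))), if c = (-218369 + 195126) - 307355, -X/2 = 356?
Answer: -165299/248132 ≈ -0.66617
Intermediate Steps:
X = -712 (X = -2*356 = -712)
c = -330598 (c = -23243 - 307355 = -330598)
c/((X*(-465 - 232))) = -330598*(-1/(712*(-465 - 232))) = -330598/((-712*(-697))) = -330598/496264 = -330598*1/496264 = -165299/248132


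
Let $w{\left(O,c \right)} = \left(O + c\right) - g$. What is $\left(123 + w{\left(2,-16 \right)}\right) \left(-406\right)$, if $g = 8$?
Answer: $-41006$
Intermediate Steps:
$w{\left(O,c \right)} = -8 + O + c$ ($w{\left(O,c \right)} = \left(O + c\right) - 8 = -8 + O + c$)
$\left(123 + w{\left(2,-16 \right)}\right) \left(-406\right) = \left(123 - 22\right) \left(-406\right) = 101 \left(-406\right) = -41006$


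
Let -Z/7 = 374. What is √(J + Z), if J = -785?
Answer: I*√3403 ≈ 58.335*I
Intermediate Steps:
Z = -2618 (Z = -7*374 = -2618)
√(J + Z) = √(-785 - 2618) = √(-3403) = I*√3403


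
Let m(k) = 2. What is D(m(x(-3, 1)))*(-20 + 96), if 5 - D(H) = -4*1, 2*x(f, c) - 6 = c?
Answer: 684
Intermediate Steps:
x(f, c) = 3 + c/2
D(H) = 9 (D(H) = 5 - (-4) = 5 - 1*(-4) = 5 + 4 = 9)
D(m(x(-3, 1)))*(-20 + 96) = 9*(-20 + 96) = 9*76 = 684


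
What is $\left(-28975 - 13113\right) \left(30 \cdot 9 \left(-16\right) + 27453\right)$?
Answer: $-973621704$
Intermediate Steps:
$\left(-28975 - 13113\right) \left(30 \cdot 9 \left(-16\right) + 27453\right) = - 42088 \left(270 \left(-16\right) + 27453\right) = - 42088 \left(-4320 + 27453\right) = \left(-42088\right) 23133 = -973621704$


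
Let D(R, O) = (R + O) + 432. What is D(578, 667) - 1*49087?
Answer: -47410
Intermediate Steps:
D(R, O) = 432 + O + R (D(R, O) = (O + R) + 432 = 432 + O + R)
D(578, 667) - 1*49087 = (432 + 667 + 578) - 1*49087 = 1677 - 49087 = -47410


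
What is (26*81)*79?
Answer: 166374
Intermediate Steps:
(26*81)*79 = 2106*79 = 166374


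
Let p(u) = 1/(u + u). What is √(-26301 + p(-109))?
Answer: I*√1249928942/218 ≈ 162.18*I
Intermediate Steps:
p(u) = 1/(2*u)
√(-26301 + p(-109)) = √(-26301 + (½)/(-109)) = √(-26301 + (½)*(-1/109)) = √(-26301 - 1/218) = √(-5733619/218) = I*√1249928942/218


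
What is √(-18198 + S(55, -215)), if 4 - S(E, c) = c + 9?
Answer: 2*I*√4497 ≈ 134.12*I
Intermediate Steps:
S(E, c) = -5 - c (S(E, c) = 4 - (c + 9) = 4 - (9 + c) = 4 + (-9 - c) = -5 - c)
√(-18198 + S(55, -215)) = √(-18198 + (-5 - 1*(-215))) = √(-18198 + (-5 + 215)) = √(-18198 + 210) = √(-17988) = 2*I*√4497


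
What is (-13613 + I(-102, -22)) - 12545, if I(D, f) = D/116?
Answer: -1517215/58 ≈ -26159.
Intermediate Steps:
I(D, f) = D/116 (I(D, f) = D*(1/116) = D/116)
(-13613 + I(-102, -22)) - 12545 = (-13613 + (1/116)*(-102)) - 12545 = (-13613 - 51/58) - 12545 = -789605/58 - 12545 = -1517215/58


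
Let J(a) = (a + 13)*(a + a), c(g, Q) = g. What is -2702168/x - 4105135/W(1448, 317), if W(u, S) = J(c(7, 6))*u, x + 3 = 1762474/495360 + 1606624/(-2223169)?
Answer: 120651321865286770019551/7354142042637376 ≈ 1.6406e+7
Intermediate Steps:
x = -90693346027/550634497920 (x = -3 + (1762474/495360 + 1606624/(-2223169)) = -3 + (1762474*(1/495360) + 1606624*(-1/2223169)) = -3 + (881237/247680 - 1606624/2223169) = -3 + 1561210147733/550634497920 = -90693346027/550634497920 ≈ -0.16471)
J(a) = 2*a*(13 + a) (J(a) = (13 + a)*(2*a) = 2*a*(13 + a))
W(u, S) = 280*u (W(u, S) = (2*7*(13 + 7))*u = (2*7*20)*u = 280*u)
-2702168/x - 4105135/W(1448, 317) = -2702168/(-90693346027/550634497920) - 4105135/(280*1448) = -2702168*(-550634497920/90693346027) - 4105135/405440 = 1487906919975490560/90693346027 - 4105135*1/405440 = 1487906919975490560/90693346027 - 821027/81088 = 120651321865286770019551/7354142042637376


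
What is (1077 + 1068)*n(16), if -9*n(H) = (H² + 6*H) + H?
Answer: -263120/3 ≈ -87707.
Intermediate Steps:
n(H) = -7*H/9 - H²/9 (n(H) = -((H² + 6*H) + H)/9 = -(H² + 7*H)/9 = -7*H/9 - H²/9)
(1077 + 1068)*n(16) = (1077 + 1068)*(-⅑*16*(7 + 16)) = 2145*(-⅑*16*23) = 2145*(-368/9) = -263120/3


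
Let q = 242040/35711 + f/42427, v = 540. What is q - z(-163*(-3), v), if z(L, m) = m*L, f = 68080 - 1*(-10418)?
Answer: -57152433138666/216444371 ≈ -2.6405e+5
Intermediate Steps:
f = 78498 (f = 68080 + 10418 = 78498)
z(L, m) = L*m
q = 1867467594/216444371 (q = 242040/35711 + 78498/42427 = 242040*(1/35711) + 78498*(1/42427) = 242040/35711 + 11214/6061 = 1867467594/216444371 ≈ 8.6279)
q - z(-163*(-3), v) = 1867467594/216444371 - (-163*(-3))*540 = 1867467594/216444371 - 489*540 = 1867467594/216444371 - 1*264060 = 1867467594/216444371 - 264060 = -57152433138666/216444371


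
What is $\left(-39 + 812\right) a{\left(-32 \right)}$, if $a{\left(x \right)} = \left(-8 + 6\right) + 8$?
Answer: $4638$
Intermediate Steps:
$a{\left(x \right)} = 6$ ($a{\left(x \right)} = -2 + 8 = 6$)
$\left(-39 + 812\right) a{\left(-32 \right)} = \left(-39 + 812\right) 6 = 773 \cdot 6 = 4638$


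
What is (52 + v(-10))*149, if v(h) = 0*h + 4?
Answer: 8344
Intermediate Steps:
v(h) = 4 (v(h) = 0 + 4 = 4)
(52 + v(-10))*149 = (52 + 4)*149 = 56*149 = 8344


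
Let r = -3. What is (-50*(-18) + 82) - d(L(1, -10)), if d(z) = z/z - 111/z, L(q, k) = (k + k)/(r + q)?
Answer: 9921/10 ≈ 992.10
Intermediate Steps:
L(q, k) = 2*k/(-3 + q) (L(q, k) = (k + k)/(-3 + q) = (2*k)/(-3 + q) = 2*k/(-3 + q))
d(z) = 1 - 111/z
(-50*(-18) + 82) - d(L(1, -10)) = (-50*(-18) + 82) - (-111 + 2*(-10)/(-3 + 1))/(2*(-10)/(-3 + 1)) = (900 + 82) - (-111 + 2*(-10)/(-2))/(2*(-10)/(-2)) = 982 - (-111 + 2*(-10)*(-1/2))/(2*(-10)*(-1/2)) = 982 - (-111 + 10)/10 = 982 - (-101)/10 = 982 - 1*(-101/10) = 982 + 101/10 = 9921/10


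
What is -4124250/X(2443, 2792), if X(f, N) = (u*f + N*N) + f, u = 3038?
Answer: -4124250/15219541 ≈ -0.27098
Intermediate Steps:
X(f, N) = N**2 + 3039*f (X(f, N) = (3038*f + N*N) + f = (3038*f + N**2) + f = (N**2 + 3038*f) + f = N**2 + 3039*f)
-4124250/X(2443, 2792) = -4124250/(2792**2 + 3039*2443) = -4124250/(7795264 + 7424277) = -4124250/15219541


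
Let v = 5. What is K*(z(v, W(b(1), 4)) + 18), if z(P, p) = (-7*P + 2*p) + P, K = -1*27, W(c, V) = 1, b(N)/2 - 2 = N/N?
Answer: 270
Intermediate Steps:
b(N) = 6 (b(N) = 4 + 2*(N/N) = 4 + 2*1 = 4 + 2 = 6)
K = -27
z(P, p) = -6*P + 2*p
K*(z(v, W(b(1), 4)) + 18) = -27*((-6*5 + 2*1) + 18) = -27*((-30 + 2) + 18) = -27*(-28 + 18) = -27*(-10) = 270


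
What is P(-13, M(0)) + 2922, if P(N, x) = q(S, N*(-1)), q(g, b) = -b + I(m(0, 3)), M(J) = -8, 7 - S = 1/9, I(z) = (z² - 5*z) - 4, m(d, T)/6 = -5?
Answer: 3955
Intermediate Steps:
m(d, T) = -30 (m(d, T) = 6*(-5) = -30)
I(z) = -4 + z² - 5*z
S = 62/9 (S = 7 - 1/9 = 7 - 1*⅑ = 7 - ⅑ = 62/9 ≈ 6.8889)
q(g, b) = 1046 - b (q(g, b) = -b + (-4 + (-30)² - 5*(-30)) = -b + (-4 + 900 + 150) = -b + 1046 = 1046 - b)
P(N, x) = 1046 + N (P(N, x) = 1046 - N*(-1) = 1046 - (-1)*N = 1046 + N)
P(-13, M(0)) + 2922 = (1046 - 13) + 2922 = 1033 + 2922 = 3955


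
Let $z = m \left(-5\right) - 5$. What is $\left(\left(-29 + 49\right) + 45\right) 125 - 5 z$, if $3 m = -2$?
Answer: $\frac{24400}{3} \approx 8133.3$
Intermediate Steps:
$m = - \frac{2}{3}$ ($m = \frac{1}{3} \left(-2\right) = - \frac{2}{3} \approx -0.66667$)
$z = - \frac{5}{3}$ ($z = \left(- \frac{2}{3}\right) \left(-5\right) - 5 = \frac{10}{3} - 5 = - \frac{5}{3} \approx -1.6667$)
$\left(\left(-29 + 49\right) + 45\right) 125 - 5 z = \left(\left(-29 + 49\right) + 45\right) 125 - - \frac{25}{3} = \left(20 + 45\right) 125 + \frac{25}{3} = 65 \cdot 125 + \frac{25}{3} = 8125 + \frac{25}{3} = \frac{24400}{3}$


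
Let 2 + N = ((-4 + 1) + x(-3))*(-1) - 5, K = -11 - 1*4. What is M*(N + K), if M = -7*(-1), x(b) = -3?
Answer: -112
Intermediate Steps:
K = -15 (K = -11 - 4 = -15)
M = 7
N = -1 (N = -2 + (((-4 + 1) - 3)*(-1) - 5) = -2 + ((-3 - 3)*(-1) - 5) = -2 + (-6*(-1) - 5) = -2 + (6 - 5) = -2 + 1 = -1)
M*(N + K) = 7*(-1 - 15) = 7*(-16) = -112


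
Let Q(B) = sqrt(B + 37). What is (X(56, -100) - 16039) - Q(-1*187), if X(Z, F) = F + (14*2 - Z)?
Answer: -16167 - 5*I*sqrt(6) ≈ -16167.0 - 12.247*I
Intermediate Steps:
Q(B) = sqrt(37 + B)
X(Z, F) = 28 + F - Z (X(Z, F) = F + (28 - Z) = 28 + F - Z)
(X(56, -100) - 16039) - Q(-1*187) = ((28 - 100 - 1*56) - 16039) - sqrt(37 - 1*187) = ((28 - 100 - 56) - 16039) - sqrt(37 - 187) = (-128 - 16039) - sqrt(-150) = -16167 - 5*I*sqrt(6)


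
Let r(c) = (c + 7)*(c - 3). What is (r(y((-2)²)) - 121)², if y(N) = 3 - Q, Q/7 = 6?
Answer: 1495729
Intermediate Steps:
Q = 42 (Q = 7*6 = 42)
y(N) = -39 (y(N) = 3 - 1*42 = 3 - 42 = -39)
r(c) = (-3 + c)*(7 + c) (r(c) = (7 + c)*(-3 + c) = (-3 + c)*(7 + c))
(r(y((-2)²)) - 121)² = ((-21 + (-39)² + 4*(-39)) - 121)² = ((-21 + 1521 - 156) - 121)² = (1344 - 121)² = 1223² = 1495729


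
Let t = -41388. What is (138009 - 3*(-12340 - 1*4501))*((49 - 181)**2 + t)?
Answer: -4517980848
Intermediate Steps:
(138009 - 3*(-12340 - 1*4501))*((49 - 181)**2 + t) = (138009 - 3*(-12340 - 1*4501))*((49 - 181)**2 - 41388) = (138009 - 3*(-12340 - 4501))*((-132)**2 - 41388) = (138009 - 3*(-16841))*(17424 - 41388) = (138009 + 50523)*(-23964) = 188532*(-23964) = -4517980848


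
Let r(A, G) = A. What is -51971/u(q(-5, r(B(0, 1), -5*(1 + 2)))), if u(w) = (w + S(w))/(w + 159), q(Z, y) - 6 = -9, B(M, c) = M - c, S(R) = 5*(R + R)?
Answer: 2702492/11 ≈ 2.4568e+5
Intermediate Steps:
S(R) = 10*R (S(R) = 5*(2*R) = 10*R)
q(Z, y) = -3 (q(Z, y) = 6 - 9 = -3)
u(w) = 11*w/(159 + w) (u(w) = (w + 10*w)/(w + 159) = (11*w)/(159 + w) = 11*w/(159 + w))
-51971/u(q(-5, r(B(0, 1), -5*(1 + 2)))) = -51971/(11*(-3)/(159 - 3)) = -51971/(11*(-3)/156) = -51971/(11*(-3)*(1/156)) = -51971/(-11/52) = -51971*(-52/11) = 2702492/11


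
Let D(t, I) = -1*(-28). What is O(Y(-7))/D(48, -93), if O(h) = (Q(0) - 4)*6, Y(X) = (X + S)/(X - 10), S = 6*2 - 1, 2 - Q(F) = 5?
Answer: -3/2 ≈ -1.5000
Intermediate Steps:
Q(F) = -3 (Q(F) = 2 - 1*5 = 2 - 5 = -3)
S = 11 (S = 12 - 1 = 11)
D(t, I) = 28
Y(X) = (11 + X)/(-10 + X) (Y(X) = (X + 11)/(X - 10) = (11 + X)/(-10 + X))
O(h) = -42 (O(h) = (-3 - 4)*6 = -7*6 = -42)
O(Y(-7))/D(48, -93) = -42/28 = -42*1/28 = -3/2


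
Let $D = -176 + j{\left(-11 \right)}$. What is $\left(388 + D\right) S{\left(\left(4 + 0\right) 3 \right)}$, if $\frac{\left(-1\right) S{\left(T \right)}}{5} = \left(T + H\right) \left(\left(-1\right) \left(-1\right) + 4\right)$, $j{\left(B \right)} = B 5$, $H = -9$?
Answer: $-11775$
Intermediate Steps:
$j{\left(B \right)} = 5 B$
$S{\left(T \right)} = 225 - 25 T$ ($S{\left(T \right)} = - 5 \left(T - 9\right) \left(\left(-1\right) \left(-1\right) + 4\right) = - 5 \left(-9 + T\right) \left(1 + 4\right) = - 5 \left(-9 + T\right) 5 = - 5 \left(-45 + 5 T\right) = 225 - 25 T$)
$D = -231$ ($D = -176 + 5 \left(-11\right) = -176 - 55 = -231$)
$\left(388 + D\right) S{\left(\left(4 + 0\right) 3 \right)} = \left(388 - 231\right) \left(225 - 25 \left(4 + 0\right) 3\right) = 157 \left(225 - 25 \cdot 4 \cdot 3\right) = 157 \left(225 - 300\right) = 157 \left(-75\right) = -11775$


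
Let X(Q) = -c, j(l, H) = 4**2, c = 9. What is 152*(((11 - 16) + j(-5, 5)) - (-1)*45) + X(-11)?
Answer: 8503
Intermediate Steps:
j(l, H) = 16
X(Q) = -9 (X(Q) = -1*9 = -9)
152*(((11 - 16) + j(-5, 5)) - (-1)*45) + X(-11) = 152*(((11 - 16) + 16) - (-1)*45) - 9 = 152*((-5 + 16) - 1*(-45)) - 9 = 152*(11 + 45) - 9 = 152*56 - 9 = 8512 - 9 = 8503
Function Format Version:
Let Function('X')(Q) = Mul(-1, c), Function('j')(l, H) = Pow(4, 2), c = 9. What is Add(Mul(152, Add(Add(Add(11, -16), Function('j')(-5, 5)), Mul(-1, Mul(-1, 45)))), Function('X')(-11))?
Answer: 8503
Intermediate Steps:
Function('j')(l, H) = 16
Function('X')(Q) = -9 (Function('X')(Q) = Mul(-1, 9) = -9)
Add(Mul(152, Add(Add(Add(11, -16), Function('j')(-5, 5)), Mul(-1, Mul(-1, 45)))), Function('X')(-11)) = Add(Mul(152, Add(Add(Add(11, -16), 16), Mul(-1, Mul(-1, 45)))), -9) = Add(Mul(152, Add(Add(-5, 16), Mul(-1, -45))), -9) = Add(Mul(152, Add(11, 45)), -9) = Add(Mul(152, 56), -9) = Add(8512, -9) = 8503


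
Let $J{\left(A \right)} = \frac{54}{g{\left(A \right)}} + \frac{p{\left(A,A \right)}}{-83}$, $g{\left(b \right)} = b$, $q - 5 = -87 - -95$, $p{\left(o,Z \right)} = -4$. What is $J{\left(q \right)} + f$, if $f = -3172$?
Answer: $- \frac{3418054}{1079} \approx -3167.8$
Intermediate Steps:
$q = 13$ ($q = 5 - -8 = 5 + \left(-87 + 95\right) = 5 + 8 = 13$)
$J{\left(A \right)} = \frac{4}{83} + \frac{54}{A}$ ($J{\left(A \right)} = \frac{54}{A} - \frac{4}{-83} = \frac{54}{A} - - \frac{4}{83} = \frac{54}{A} + \frac{4}{83} = \frac{4}{83} + \frac{54}{A}$)
$J{\left(q \right)} + f = \left(\frac{4}{83} + \frac{54}{13}\right) - 3172 = \frac{4534}{1079} - 3172 = - \frac{3418054}{1079}$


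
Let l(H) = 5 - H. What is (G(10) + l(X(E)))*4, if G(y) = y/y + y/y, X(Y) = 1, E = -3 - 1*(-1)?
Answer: 24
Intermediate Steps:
E = -2 (E = -3 + 1 = -2)
G(y) = 2 (G(y) = 1 + 1 = 2)
(G(10) + l(X(E)))*4 = (2 + (5 - 1*1))*4 = (2 + (5 - 1))*4 = (2 + 4)*4 = 6*4 = 24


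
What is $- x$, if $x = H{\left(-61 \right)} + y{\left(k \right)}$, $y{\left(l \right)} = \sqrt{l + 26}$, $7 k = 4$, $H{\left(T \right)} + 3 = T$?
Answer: $64 - \frac{\sqrt{1302}}{7} \approx 58.845$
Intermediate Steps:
$H{\left(T \right)} = -3 + T$
$k = \frac{4}{7}$ ($k = \frac{1}{7} \cdot 4 = \frac{4}{7} \approx 0.57143$)
$y{\left(l \right)} = \sqrt{26 + l}$
$x = -64 + \frac{\sqrt{1302}}{7}$ ($x = \left(-3 - 61\right) + \sqrt{26 + \frac{4}{7}} = -64 + \sqrt{\frac{186}{7}} = -64 + \frac{\sqrt{1302}}{7} \approx -58.845$)
$- x = - (-64 + \frac{\sqrt{1302}}{7}) = 64 - \frac{\sqrt{1302}}{7}$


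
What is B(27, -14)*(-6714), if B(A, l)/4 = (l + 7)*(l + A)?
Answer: 2443896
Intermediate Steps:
B(A, l) = 4*(7 + l)*(A + l) (B(A, l) = 4*((l + 7)*(l + A)) = 4*((7 + l)*(A + l)) = 4*(7 + l)*(A + l))
B(27, -14)*(-6714) = (4*(-14)² + 28*27 + 28*(-14) + 4*27*(-14))*(-6714) = (4*196 + 756 - 392 - 1512)*(-6714) = (784 + 756 - 392 - 1512)*(-6714) = -364*(-6714) = 2443896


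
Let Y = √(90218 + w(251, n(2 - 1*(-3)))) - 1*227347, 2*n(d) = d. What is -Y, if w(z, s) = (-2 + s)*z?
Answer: 227347 - √361374/2 ≈ 2.2705e+5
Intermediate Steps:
n(d) = d/2
w(z, s) = z*(-2 + s)
Y = -227347 + √361374/2 (Y = √(90218 + 251*(-2 + (2 - 1*(-3))/2)) - 1*227347 = √(90218 + 251*(-2 + (2 + 3)/2)) - 227347 = √(90218 + 251*(-2 + (½)*5)) - 227347 = √(90218 + 251*(-2 + 5/2)) - 227347 = √(90218 + 251*(½)) - 227347 = √(90218 + 251/2) - 227347 = √(180687/2) - 227347 = √361374/2 - 227347 = -227347 + √361374/2 ≈ -2.2705e+5)
-Y = -(-227347 + √361374/2) = 227347 - √361374/2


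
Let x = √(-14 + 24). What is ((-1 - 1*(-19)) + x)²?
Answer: (18 + √10)² ≈ 447.84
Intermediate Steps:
x = √10 ≈ 3.1623
((-1 - 1*(-19)) + x)² = ((-1 - 1*(-19)) + √10)² = ((-1 + 19) + √10)² = (18 + √10)²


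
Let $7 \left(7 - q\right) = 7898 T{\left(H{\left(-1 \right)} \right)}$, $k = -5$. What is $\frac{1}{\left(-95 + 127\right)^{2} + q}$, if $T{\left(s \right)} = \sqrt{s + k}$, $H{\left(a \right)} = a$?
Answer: $\frac{50519}{426355513} + \frac{55286 i \sqrt{6}}{426355513} \approx 0.00011849 + 0.00031763 i$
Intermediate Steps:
$T{\left(s \right)} = \sqrt{-5 + s}$ ($T{\left(s \right)} = \sqrt{s - 5} = \sqrt{-5 + s}$)
$q = 7 - \frac{7898 i \sqrt{6}}{7}$ ($q = 7 - \frac{7898 \sqrt{-5 - 1}}{7} = 7 - \frac{7898 \sqrt{-6}}{7} = 7 - \frac{7898 i \sqrt{6}}{7} \approx 7.0 - 2763.7 i$)
$\frac{1}{\left(-95 + 127\right)^{2} + q} = \frac{1}{\left(-95 + 127\right)^{2} + \left(7 - \frac{7898 i \sqrt{6}}{7}\right)} = \frac{1}{32^{2} + \left(7 - \frac{7898 i \sqrt{6}}{7}\right)} = \frac{1}{1024 + \left(7 - \frac{7898 i \sqrt{6}}{7}\right)} = \frac{1}{1031 - \frac{7898 i \sqrt{6}}{7}}$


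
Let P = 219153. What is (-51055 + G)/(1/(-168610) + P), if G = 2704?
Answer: -8152462110/36951387329 ≈ -0.22063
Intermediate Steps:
(-51055 + G)/(1/(-168610) + P) = (-51055 + 2704)/(1/(-168610) + 219153) = -48351/(-1/168610 + 219153) = -48351/36951387329/168610 = -48351*168610/36951387329 = -8152462110/36951387329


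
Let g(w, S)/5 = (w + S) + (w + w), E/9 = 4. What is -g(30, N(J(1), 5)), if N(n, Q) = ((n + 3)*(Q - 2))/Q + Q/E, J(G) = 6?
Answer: -17197/36 ≈ -477.69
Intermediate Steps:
E = 36 (E = 9*4 = 36)
N(n, Q) = Q/36 + (-2 + Q)*(3 + n)/Q (N(n, Q) = ((n + 3)*(Q - 2))/Q + Q/36 = ((3 + n)*(-2 + Q))/Q + Q*(1/36) = ((-2 + Q)*(3 + n))/Q + Q/36 = (-2 + Q)*(3 + n)/Q + Q/36 = Q/36 + (-2 + Q)*(3 + n)/Q)
g(w, S) = 5*S + 15*w (g(w, S) = 5*((w + S) + (w + w)) = 5*((S + w) + 2*w) = 5*(S + 3*w) = 5*S + 15*w)
-g(30, N(J(1), 5)) = -(5*(3 + 6 - 6/5 + (1/36)*5 - 2*6/5) + 15*30) = -(5*(3 + 6 - 6*⅕ + 5/36 - 2*6*⅕) + 450) = -(5*(3 + 6 - 6/5 + 5/36 - 12/5) + 450) = -(5*(997/180) + 450) = -(997/36 + 450) = -1*17197/36 = -17197/36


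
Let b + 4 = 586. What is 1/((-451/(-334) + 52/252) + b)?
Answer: 21042/12279199 ≈ 0.0017136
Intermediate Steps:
b = 582 (b = -4 + 586 = 582)
1/((-451/(-334) + 52/252) + b) = 1/((-451/(-334) + 52/252) + 582) = 1/((-451*(-1/334) + 52*(1/252)) + 582) = 1/((451/334 + 13/63) + 582) = 1/(32755/21042 + 582) = 1/(12279199/21042) = 21042/12279199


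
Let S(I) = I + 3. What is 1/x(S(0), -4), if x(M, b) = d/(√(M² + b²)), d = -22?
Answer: -5/22 ≈ -0.22727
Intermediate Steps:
S(I) = 3 + I
x(M, b) = -22/√(M² + b²)
1/x(S(0), -4) = 1/(-22/√((3 + 0)² + (-4)²)) = 1/(-22/√(3² + 16)) = 1/(-22/√(9 + 16)) = 1/(-22/√25) = 1/(-22*⅕) = 1/(-22/5) = -5/22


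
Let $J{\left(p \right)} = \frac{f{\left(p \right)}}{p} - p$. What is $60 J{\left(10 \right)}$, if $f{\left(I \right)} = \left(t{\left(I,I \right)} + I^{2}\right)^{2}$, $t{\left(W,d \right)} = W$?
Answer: $72000$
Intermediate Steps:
$f{\left(I \right)} = \left(I + I^{2}\right)^{2}$
$J{\left(p \right)} = - p + p \left(1 + p\right)^{2}$ ($J{\left(p \right)} = \frac{p^{2} \left(1 + p\right)^{2}}{p} - p = p \left(1 + p\right)^{2} - p = - p + p \left(1 + p\right)^{2}$)
$60 J{\left(10 \right)} = 60 \cdot 10^{2} \left(2 + 10\right) = 60 \cdot 100 \cdot 12 = 60 \cdot 1200 = 72000$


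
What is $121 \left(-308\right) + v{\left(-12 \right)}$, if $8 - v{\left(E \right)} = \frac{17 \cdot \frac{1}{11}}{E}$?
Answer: $- \frac{4918303}{132} \approx -37260.0$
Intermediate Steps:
$v{\left(E \right)} = 8 - \frac{17}{11 E}$ ($v{\left(E \right)} = 8 - \frac{17 \cdot \frac{1}{11}}{E} = 8 - \frac{17}{11 E}$)
$121 \left(-308\right) + v{\left(-12 \right)} = 121 \left(-308\right) + \left(8 - \frac{17}{11 \left(-12\right)}\right) = -37268 + \left(8 - - \frac{17}{132}\right) = -37268 + \left(8 + \frac{17}{132}\right) = -37268 + \frac{1073}{132} = - \frac{4918303}{132}$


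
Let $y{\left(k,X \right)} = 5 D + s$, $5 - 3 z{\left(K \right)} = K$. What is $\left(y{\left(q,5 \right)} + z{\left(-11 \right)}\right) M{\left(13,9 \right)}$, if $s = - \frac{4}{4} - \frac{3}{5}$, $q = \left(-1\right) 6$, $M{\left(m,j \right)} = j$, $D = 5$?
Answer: $\frac{1293}{5} \approx 258.6$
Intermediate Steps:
$z{\left(K \right)} = \frac{5}{3} - \frac{K}{3}$
$q = -6$
$s = - \frac{8}{5}$ ($s = \left(-4\right) \frac{1}{4} - \frac{3}{5} = -1 - \frac{3}{5} = - \frac{8}{5} \approx -1.6$)
$y{\left(k,X \right)} = \frac{117}{5}$ ($y{\left(k,X \right)} = 5 \cdot 5 - \frac{8}{5} = 25 - \frac{8}{5} = \frac{117}{5}$)
$\left(y{\left(q,5 \right)} + z{\left(-11 \right)}\right) M{\left(13,9 \right)} = \left(\frac{117}{5} + \left(\frac{5}{3} - - \frac{11}{3}\right)\right) 9 = \left(\frac{117}{5} + \left(\frac{5}{3} + \frac{11}{3}\right)\right) 9 = \left(\frac{117}{5} + \frac{16}{3}\right) 9 = \frac{431}{15} \cdot 9 = \frac{1293}{5}$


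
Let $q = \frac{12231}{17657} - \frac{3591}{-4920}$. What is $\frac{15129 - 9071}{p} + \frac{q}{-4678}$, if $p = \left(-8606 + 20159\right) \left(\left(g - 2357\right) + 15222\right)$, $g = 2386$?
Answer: $- \frac{6437580703240487}{23867892710041786320} \approx -0.00026972$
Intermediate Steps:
$q = \frac{41194269}{28957480}$ ($q = 12231 \cdot \frac{1}{17657} - - \frac{1197}{1640} = \frac{12231}{17657} + \frac{1197}{1640} = \frac{41194269}{28957480} \approx 1.4226$)
$p = 176194803$ ($p = \left(-8606 + 20159\right) \left(\left(2386 - 2357\right) + 15222\right) = 11553 \left(29 + 15222\right) = 11553 \cdot 15251 = 176194803$)
$\frac{15129 - 9071}{p} + \frac{q}{-4678} = \frac{15129 - 9071}{176194803} + \frac{41194269}{28957480 \left(-4678\right)} = \left(15129 - 9071\right) \frac{1}{176194803} + \frac{41194269}{28957480} \left(- \frac{1}{4678}\right) = 6058 \cdot \frac{1}{176194803} - \frac{41194269}{135463091440} = \frac{6058}{176194803} - \frac{41194269}{135463091440} = - \frac{6437580703240487}{23867892710041786320}$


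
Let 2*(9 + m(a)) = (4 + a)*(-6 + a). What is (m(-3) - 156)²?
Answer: 114921/4 ≈ 28730.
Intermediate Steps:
m(a) = -9 + (-6 + a)*(4 + a)/2 (m(a) = -9 + ((4 + a)*(-6 + a))/2 = -9 + ((-6 + a)*(4 + a))/2 = -9 + (-6 + a)*(4 + a)/2)
(m(-3) - 156)² = ((-21 + (½)*(-3)² - 1*(-3)) - 156)² = ((-21 + (½)*9 + 3) - 156)² = ((-21 + 9/2 + 3) - 156)² = (-27/2 - 156)² = (-339/2)² = 114921/4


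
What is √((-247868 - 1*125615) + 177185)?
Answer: I*√196298 ≈ 443.06*I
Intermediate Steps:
√((-247868 - 1*125615) + 177185) = √((-247868 - 125615) + 177185) = √(-373483 + 177185) = √(-196298) = I*√196298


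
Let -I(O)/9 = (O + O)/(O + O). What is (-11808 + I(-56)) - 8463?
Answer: -20280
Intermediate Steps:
I(O) = -9 (I(O) = -9*(O + O)/(O + O) = -9*2*O/(2*O) = -9*2*O*1/(2*O) = -9*1 = -9)
(-11808 + I(-56)) - 8463 = (-11808 - 9) - 8463 = -11817 - 8463 = -20280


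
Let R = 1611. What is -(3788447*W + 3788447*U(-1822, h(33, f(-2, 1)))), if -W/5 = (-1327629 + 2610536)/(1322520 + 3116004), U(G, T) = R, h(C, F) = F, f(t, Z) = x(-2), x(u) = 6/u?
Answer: -27064845807942163/4438524 ≈ -6.0977e+9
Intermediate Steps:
f(t, Z) = -3 (f(t, Z) = 6/(-2) = 6*(-½) = -3)
U(G, T) = 1611
W = -6414535/4438524 (W = -5*(-1327629 + 2610536)/(1322520 + 3116004) = -6414535/4438524 ≈ -1.4452)
-(3788447*W + 3788447*U(-1822, h(33, f(-2, 1)))) = -3788447/(1/(1611 - 6414535/4438524)) = -3788447/(1/(7144047629/4438524)) = -3788447/4438524/7144047629 = -3788447*7144047629/4438524 = -27064845807942163/4438524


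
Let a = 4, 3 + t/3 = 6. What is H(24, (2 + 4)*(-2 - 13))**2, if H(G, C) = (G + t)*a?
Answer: 17424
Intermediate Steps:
t = 9 (t = -9 + 3*6 = -9 + 18 = 9)
H(G, C) = 36 + 4*G (H(G, C) = (G + 9)*4 = (9 + G)*4 = 36 + 4*G)
H(24, (2 + 4)*(-2 - 13))**2 = (36 + 4*24)**2 = (36 + 96)**2 = 132**2 = 17424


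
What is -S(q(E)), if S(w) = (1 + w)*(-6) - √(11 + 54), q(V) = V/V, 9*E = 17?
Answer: 12 + √65 ≈ 20.062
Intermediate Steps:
E = 17/9 (E = (⅑)*17 = 17/9 ≈ 1.8889)
q(V) = 1
S(w) = -6 - √65 - 6*w (S(w) = (-6 - 6*w) - √65 = -6 - √65 - 6*w)
-S(q(E)) = -(-6 - √65 - 6*1) = -(-6 - √65 - 6) = -(-12 - √65) = 12 + √65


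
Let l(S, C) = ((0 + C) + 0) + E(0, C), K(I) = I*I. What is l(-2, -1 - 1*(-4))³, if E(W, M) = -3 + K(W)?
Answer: 0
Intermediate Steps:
K(I) = I²
E(W, M) = -3 + W²
l(S, C) = -3 + C (l(S, C) = ((0 + C) + 0) + (-3 + 0²) = (C + 0) + (-3 + 0) = C - 3 = -3 + C)
l(-2, -1 - 1*(-4))³ = (-3 + (-1 - 1*(-4)))³ = (-3 + (-1 + 4))³ = (-3 + 3)³ = 0³ = 0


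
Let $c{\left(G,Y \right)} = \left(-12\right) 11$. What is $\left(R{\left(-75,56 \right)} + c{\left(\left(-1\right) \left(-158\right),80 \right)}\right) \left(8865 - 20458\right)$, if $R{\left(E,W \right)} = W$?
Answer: $881068$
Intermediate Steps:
$c{\left(G,Y \right)} = -132$
$\left(R{\left(-75,56 \right)} + c{\left(\left(-1\right) \left(-158\right),80 \right)}\right) \left(8865 - 20458\right) = \left(56 - 132\right) \left(8865 - 20458\right) = \left(-76\right) \left(-11593\right) = 881068$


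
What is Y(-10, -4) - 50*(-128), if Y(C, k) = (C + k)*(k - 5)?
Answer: 6526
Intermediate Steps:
Y(C, k) = (-5 + k)*(C + k) (Y(C, k) = (C + k)*(-5 + k) = (-5 + k)*(C + k))
Y(-10, -4) - 50*(-128) = ((-4)² - 5*(-10) - 5*(-4) - 10*(-4)) - 50*(-128) = (16 + 50 + 20 + 40) + 6400 = 126 + 6400 = 6526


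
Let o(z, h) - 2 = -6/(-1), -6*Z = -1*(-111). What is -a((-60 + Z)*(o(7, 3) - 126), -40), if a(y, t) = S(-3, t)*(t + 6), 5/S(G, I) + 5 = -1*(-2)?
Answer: -170/3 ≈ -56.667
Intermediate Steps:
Z = -37/2 (Z = -(-1)*(-111)/6 = -⅙*111 = -37/2 ≈ -18.500)
S(G, I) = -5/3 (S(G, I) = 5/(-5 - 1*(-2)) = 5/(-5 + 2) = 5/(-3) = 5*(-⅓) = -5/3)
o(z, h) = 8 (o(z, h) = 2 - 6/(-1) = 2 - 6*(-1) = 2 + 6 = 8)
a(y, t) = -10 - 5*t/3 (a(y, t) = -5*(t + 6)/3 = -5*(6 + t)/3 = -10 - 5*t/3)
-a((-60 + Z)*(o(7, 3) - 126), -40) = -(-10 - 5/3*(-40)) = -(-10 + 200/3) = -1*170/3 = -170/3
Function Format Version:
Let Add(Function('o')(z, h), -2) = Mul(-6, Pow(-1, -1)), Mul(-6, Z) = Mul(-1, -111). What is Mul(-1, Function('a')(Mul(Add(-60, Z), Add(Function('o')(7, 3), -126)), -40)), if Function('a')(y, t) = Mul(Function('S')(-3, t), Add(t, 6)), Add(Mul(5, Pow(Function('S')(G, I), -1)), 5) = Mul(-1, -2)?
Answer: Rational(-170, 3) ≈ -56.667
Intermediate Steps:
Z = Rational(-37, 2) (Z = Mul(Rational(-1, 6), Mul(-1, -111)) = Mul(Rational(-1, 6), 111) = Rational(-37, 2) ≈ -18.500)
Function('S')(G, I) = Rational(-5, 3) (Function('S')(G, I) = Mul(5, Pow(Add(-5, Mul(-1, -2)), -1)) = Mul(5, Pow(Add(-5, 2), -1)) = Mul(5, Pow(-3, -1)) = Mul(5, Rational(-1, 3)) = Rational(-5, 3))
Function('o')(z, h) = 8 (Function('o')(z, h) = Add(2, Mul(-6, Pow(-1, -1))) = Add(2, Mul(-6, -1)) = Add(2, 6) = 8)
Function('a')(y, t) = Add(-10, Mul(Rational(-5, 3), t)) (Function('a')(y, t) = Mul(Rational(-5, 3), Add(t, 6)) = Mul(Rational(-5, 3), Add(6, t)) = Add(-10, Mul(Rational(-5, 3), t)))
Mul(-1, Function('a')(Mul(Add(-60, Z), Add(Function('o')(7, 3), -126)), -40)) = Mul(-1, Add(-10, Mul(Rational(-5, 3), -40))) = Mul(-1, Add(-10, Rational(200, 3))) = Mul(-1, Rational(170, 3)) = Rational(-170, 3)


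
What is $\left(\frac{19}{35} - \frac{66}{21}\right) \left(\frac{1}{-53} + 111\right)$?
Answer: $- \frac{76466}{265} \approx -288.55$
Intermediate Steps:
$\left(\frac{19}{35} - \frac{66}{21}\right) \left(\frac{1}{-53} + 111\right) = \left(19 \cdot \frac{1}{35} - \frac{22}{7}\right) \left(- \frac{1}{53} + 111\right) = \left(\frac{19}{35} - \frac{22}{7}\right) \frac{5882}{53} = \left(- \frac{13}{5}\right) \frac{5882}{53} = - \frac{76466}{265}$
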